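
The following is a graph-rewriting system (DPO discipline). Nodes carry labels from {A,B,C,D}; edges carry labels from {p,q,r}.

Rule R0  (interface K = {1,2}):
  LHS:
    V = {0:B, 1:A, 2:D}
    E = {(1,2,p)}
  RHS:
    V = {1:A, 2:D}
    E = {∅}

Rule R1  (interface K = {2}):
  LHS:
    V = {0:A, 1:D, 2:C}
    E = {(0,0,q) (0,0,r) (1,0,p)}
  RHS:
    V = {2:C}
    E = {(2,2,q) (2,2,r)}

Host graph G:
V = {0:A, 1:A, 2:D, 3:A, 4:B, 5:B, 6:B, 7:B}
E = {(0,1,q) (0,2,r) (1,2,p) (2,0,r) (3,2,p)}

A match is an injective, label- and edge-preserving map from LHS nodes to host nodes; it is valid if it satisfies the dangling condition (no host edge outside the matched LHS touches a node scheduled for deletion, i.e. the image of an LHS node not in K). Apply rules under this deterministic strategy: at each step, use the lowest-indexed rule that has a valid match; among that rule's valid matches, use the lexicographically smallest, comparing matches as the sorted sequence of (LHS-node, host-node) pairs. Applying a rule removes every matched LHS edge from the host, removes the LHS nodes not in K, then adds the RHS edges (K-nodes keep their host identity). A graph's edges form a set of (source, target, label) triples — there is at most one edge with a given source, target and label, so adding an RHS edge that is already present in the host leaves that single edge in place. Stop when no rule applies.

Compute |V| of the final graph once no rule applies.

[0] host  ⇒  8 nodes, 5 edges  {0-q->1 0-r->2 1-p->2 2-r->0 3-p->2}
[1] R0 @ {0↦4, 1↦1, 2↦2}  ⇒  7 nodes, 4 edges  {0-q->1 0-r->2 2-r->0 3-p->2}
[2] R0 @ {0↦5, 1↦3, 2↦2}  ⇒  6 nodes, 3 edges  {0-q->1 0-r->2 2-r->0}
halt: no rule applies after step 2
NF nodes: {0:A, 1:A, 2:D, 3:A, 6:B, 7:B}

Answer: 6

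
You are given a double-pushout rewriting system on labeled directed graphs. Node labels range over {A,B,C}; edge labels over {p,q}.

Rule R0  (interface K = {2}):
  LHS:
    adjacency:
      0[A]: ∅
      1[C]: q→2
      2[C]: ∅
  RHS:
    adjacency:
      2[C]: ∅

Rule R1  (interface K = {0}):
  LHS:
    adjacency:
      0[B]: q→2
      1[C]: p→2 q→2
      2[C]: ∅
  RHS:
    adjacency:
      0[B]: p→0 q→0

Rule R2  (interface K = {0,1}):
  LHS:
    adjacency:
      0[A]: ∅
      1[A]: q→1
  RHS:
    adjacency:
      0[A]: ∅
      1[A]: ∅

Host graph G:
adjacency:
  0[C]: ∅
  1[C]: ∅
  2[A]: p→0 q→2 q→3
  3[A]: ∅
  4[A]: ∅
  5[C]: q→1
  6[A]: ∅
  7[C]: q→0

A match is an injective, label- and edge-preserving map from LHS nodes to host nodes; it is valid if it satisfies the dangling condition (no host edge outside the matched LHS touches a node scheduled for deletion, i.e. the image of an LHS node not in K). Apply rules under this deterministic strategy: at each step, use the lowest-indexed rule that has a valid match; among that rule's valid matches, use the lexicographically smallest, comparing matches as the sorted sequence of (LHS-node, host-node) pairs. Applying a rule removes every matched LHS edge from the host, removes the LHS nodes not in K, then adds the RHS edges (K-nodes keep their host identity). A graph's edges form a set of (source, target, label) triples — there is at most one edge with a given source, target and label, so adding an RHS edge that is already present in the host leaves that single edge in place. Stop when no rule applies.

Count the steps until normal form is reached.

[0] host  ⇒  8 nodes, 5 edges  {2-p->0 2-q->2 2-q->3 5-q->1 7-q->0}
[1] R0 @ {0↦4, 1↦5, 2↦1}  ⇒  6 nodes, 4 edges  {2-p->0 2-q->2 2-q->3 7-q->0}
[2] R0 @ {0↦6, 1↦7, 2↦0}  ⇒  4 nodes, 3 edges  {2-p->0 2-q->2 2-q->3}
[3] R2 @ {0↦3, 1↦2}  ⇒  4 nodes, 2 edges  {2-p->0 2-q->3}
final graph: no rule applies after step 3

Answer: 3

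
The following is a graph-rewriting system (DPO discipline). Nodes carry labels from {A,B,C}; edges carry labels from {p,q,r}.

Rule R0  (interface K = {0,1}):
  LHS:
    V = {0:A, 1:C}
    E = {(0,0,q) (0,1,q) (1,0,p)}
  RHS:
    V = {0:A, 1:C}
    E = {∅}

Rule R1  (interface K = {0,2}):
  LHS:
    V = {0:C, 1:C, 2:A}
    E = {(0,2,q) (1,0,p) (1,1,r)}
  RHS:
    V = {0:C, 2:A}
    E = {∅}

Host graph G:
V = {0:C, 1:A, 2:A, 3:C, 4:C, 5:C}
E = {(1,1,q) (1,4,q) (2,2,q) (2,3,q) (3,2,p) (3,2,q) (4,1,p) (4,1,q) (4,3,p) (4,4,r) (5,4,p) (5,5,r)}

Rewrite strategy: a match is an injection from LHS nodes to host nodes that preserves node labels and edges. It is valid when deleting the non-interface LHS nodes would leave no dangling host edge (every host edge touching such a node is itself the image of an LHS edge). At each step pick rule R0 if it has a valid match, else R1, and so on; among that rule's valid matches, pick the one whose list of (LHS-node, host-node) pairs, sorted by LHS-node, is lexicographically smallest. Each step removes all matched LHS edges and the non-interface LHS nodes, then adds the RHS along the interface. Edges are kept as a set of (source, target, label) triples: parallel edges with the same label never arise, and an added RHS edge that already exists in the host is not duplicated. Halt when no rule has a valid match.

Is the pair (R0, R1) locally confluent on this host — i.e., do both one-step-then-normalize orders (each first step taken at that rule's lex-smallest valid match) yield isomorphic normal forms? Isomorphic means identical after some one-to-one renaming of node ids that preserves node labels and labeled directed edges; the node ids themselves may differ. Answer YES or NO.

branch R0-first: apply at {0↦1, 1↦4} → |E|=9, then 3 more step(s) → NF |V|=4 |E|=0 V={0:C, 1:A, 2:A, 3:C} E=∅
branch R1-first: apply at {0↦4, 1↦5, 2↦1} → |E|=9, then 3 more step(s) → NF |V|=4 |E|=0 V={0:C, 1:A, 2:A, 3:C} E=∅
graphs isomorphic (equal up to label-preserving node renaming)

Answer: YES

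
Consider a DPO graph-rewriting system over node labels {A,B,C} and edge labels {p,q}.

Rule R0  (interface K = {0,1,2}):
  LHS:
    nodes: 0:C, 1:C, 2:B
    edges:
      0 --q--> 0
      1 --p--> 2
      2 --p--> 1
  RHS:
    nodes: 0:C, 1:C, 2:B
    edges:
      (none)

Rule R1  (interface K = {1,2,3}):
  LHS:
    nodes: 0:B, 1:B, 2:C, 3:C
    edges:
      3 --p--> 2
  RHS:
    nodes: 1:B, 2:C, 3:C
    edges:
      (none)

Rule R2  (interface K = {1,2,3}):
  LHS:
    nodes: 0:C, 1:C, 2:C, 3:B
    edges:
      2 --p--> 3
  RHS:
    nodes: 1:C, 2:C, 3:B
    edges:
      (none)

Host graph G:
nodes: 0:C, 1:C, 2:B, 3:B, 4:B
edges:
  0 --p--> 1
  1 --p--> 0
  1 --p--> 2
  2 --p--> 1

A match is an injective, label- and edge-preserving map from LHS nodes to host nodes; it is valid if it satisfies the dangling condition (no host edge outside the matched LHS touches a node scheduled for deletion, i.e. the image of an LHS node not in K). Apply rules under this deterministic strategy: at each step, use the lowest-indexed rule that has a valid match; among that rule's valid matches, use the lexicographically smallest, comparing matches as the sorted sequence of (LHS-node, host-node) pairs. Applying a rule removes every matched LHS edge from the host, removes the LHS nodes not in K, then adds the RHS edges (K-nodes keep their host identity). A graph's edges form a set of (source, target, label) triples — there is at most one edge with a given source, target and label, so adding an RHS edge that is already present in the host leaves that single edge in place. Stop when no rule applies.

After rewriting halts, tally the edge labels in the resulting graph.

Answer: p:2

Derivation:
start.  V:5 E:4  edges: 0-p->1 1-p->0 1-p->2 2-p->1
1. fire R1 via {0↦3, 1↦2, 2↦0, 3↦1}  →  V:4 E:3  edges: 0-p->1 1-p->2 2-p->1
2. fire R1 via {0↦4, 1↦2, 2↦1, 3↦0}  →  V:3 E:2  edges: 1-p->2 2-p->1
halt: no rule applies after step 2
NF edges: [(1, 2, 'p'), (2, 1, 'p')]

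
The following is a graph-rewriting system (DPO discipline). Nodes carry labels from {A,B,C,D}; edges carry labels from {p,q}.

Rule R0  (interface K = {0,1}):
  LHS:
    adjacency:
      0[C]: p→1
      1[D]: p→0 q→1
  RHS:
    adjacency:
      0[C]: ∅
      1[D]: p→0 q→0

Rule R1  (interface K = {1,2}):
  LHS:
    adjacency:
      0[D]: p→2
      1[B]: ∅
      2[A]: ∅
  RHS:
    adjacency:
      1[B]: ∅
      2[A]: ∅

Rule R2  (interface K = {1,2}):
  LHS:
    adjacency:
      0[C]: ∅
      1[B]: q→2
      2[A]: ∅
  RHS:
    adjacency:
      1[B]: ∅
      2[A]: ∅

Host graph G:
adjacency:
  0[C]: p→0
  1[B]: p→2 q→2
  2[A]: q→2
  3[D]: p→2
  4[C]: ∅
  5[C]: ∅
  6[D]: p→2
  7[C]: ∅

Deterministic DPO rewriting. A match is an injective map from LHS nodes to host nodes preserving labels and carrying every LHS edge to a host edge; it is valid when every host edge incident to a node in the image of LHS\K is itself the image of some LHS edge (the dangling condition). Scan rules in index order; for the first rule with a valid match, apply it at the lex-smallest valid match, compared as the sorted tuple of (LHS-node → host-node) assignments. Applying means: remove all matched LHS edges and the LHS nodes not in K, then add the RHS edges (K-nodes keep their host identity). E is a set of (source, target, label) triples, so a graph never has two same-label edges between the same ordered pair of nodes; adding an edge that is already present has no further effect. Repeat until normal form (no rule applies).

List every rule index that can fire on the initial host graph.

R0: no valid match — LHS pattern not found
R1: 2 valid matches — {0↦3, 1↦1, 2↦2}, {0↦6, 1↦1, 2↦2}
R2: 3 valid matches — {0↦4, 1↦1, 2↦2}, {0↦5, 1↦1, 2↦2}, {0↦7, 1↦1, 2↦2}

Answer: [R1,R2]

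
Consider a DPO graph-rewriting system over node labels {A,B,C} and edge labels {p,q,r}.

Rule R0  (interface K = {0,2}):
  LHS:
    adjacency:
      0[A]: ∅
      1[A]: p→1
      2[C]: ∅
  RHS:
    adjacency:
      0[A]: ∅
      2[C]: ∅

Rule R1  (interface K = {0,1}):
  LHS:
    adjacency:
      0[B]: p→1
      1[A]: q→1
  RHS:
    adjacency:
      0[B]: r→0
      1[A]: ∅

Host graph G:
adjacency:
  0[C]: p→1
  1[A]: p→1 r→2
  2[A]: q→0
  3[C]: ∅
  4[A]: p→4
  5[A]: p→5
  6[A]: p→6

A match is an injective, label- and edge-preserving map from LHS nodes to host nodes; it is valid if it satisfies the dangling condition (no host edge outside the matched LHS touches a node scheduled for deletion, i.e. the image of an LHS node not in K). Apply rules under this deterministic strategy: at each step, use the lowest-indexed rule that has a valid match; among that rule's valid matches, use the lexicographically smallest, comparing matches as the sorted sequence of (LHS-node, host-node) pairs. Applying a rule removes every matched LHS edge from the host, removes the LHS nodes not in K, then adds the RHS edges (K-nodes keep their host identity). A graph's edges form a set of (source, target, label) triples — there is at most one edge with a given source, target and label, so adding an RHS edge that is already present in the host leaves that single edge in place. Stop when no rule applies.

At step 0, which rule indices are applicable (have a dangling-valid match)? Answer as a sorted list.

R0: 24 valid matches — {0↦1, 1↦4, 2↦0}, {0↦1, 1↦4, 2↦3}, {0↦1, 1↦5, 2↦0} (+21 more)
R1: no valid match — LHS pattern not found

Answer: [R0]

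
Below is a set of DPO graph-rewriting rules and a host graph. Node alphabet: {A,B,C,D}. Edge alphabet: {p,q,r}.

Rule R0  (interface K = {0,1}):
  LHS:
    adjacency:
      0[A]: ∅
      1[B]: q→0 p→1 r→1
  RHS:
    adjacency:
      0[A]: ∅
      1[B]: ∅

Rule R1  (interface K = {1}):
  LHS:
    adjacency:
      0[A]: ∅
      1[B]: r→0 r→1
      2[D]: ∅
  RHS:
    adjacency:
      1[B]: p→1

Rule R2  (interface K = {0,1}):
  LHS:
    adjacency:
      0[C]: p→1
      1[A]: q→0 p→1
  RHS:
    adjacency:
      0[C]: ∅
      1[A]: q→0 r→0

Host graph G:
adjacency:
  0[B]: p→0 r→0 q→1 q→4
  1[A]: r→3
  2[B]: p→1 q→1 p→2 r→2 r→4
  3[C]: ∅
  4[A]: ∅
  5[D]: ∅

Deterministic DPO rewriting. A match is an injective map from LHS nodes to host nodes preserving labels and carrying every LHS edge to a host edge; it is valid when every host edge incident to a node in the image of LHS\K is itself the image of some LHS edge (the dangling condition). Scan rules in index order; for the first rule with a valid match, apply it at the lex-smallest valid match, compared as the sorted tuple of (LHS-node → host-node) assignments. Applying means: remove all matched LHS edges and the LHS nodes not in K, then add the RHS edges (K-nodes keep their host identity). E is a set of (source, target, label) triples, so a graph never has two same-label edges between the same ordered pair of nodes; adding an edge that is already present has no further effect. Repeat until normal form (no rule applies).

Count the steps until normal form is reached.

start.  V:6 E:10  edges: 0-p->0 0-r->0 0-q->1 0-q->4 1-r->3 2-p->1 2-q->1 2-p->2 2-r->2 2-r->4
1. fire R0 via {0↦1, 1↦0}  →  V:6 E:7  edges: 0-q->4 1-r->3 2-p->1 2-q->1 2-p->2 2-r->2 2-r->4
2. fire R0 via {0↦1, 1↦2}  →  V:6 E:4  edges: 0-q->4 1-r->3 2-p->1 2-r->4
halt: no rule applies after step 2

Answer: 2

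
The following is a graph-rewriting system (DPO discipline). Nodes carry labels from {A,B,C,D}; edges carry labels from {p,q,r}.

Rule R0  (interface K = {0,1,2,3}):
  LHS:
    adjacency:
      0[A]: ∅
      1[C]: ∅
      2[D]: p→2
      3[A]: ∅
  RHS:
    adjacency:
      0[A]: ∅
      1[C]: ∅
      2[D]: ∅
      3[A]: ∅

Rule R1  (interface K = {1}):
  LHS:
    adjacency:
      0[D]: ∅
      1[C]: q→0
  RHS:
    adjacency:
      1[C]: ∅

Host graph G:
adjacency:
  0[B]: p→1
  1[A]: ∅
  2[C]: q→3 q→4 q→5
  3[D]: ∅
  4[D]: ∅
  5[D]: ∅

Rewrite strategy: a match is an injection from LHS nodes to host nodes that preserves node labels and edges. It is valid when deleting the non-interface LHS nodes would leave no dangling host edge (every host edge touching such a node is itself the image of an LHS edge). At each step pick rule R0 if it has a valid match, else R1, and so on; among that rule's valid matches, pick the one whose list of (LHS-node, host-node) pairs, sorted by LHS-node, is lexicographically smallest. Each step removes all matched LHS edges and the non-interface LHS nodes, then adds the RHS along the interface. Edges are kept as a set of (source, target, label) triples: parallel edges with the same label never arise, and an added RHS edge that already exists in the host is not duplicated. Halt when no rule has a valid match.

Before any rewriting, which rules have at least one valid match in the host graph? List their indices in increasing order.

Answer: [R1]

Derivation:
R0: no valid match — LHS pattern not found
R1: 3 valid matches — {0↦3, 1↦2}, {0↦4, 1↦2}, {0↦5, 1↦2}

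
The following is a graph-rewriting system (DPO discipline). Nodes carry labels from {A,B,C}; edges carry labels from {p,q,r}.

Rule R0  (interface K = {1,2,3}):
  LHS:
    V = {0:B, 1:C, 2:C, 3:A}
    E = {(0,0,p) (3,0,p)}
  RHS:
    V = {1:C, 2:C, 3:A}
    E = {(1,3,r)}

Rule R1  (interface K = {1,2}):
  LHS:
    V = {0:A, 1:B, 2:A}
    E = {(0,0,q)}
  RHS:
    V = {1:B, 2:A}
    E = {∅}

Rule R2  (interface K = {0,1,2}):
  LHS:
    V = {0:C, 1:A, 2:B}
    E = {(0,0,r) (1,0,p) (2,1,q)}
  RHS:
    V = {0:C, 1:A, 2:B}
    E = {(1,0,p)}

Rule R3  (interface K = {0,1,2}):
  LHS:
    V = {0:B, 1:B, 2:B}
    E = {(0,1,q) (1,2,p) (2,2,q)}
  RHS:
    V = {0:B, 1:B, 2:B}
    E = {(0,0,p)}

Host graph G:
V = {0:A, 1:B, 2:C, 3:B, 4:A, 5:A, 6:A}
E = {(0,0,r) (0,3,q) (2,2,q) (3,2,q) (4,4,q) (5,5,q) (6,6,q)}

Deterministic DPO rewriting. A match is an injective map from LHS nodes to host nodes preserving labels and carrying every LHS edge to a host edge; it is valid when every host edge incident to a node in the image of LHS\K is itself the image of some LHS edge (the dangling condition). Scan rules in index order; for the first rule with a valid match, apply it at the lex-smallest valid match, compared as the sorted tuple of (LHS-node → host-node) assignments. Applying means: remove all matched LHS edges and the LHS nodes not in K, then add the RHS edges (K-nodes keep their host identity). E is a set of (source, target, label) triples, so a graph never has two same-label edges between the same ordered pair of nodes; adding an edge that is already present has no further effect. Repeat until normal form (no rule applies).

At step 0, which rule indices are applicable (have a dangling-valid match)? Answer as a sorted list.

Answer: [R1]

Rewrite trace:
R0: no valid match — LHS pattern not found
R1: 18 valid matches — {0↦4, 1↦1, 2↦0}, {0↦4, 1↦1, 2↦5}, {0↦4, 1↦1, 2↦6} (+15 more)
R2: no valid match — LHS pattern not found
R3: no valid match — LHS pattern not found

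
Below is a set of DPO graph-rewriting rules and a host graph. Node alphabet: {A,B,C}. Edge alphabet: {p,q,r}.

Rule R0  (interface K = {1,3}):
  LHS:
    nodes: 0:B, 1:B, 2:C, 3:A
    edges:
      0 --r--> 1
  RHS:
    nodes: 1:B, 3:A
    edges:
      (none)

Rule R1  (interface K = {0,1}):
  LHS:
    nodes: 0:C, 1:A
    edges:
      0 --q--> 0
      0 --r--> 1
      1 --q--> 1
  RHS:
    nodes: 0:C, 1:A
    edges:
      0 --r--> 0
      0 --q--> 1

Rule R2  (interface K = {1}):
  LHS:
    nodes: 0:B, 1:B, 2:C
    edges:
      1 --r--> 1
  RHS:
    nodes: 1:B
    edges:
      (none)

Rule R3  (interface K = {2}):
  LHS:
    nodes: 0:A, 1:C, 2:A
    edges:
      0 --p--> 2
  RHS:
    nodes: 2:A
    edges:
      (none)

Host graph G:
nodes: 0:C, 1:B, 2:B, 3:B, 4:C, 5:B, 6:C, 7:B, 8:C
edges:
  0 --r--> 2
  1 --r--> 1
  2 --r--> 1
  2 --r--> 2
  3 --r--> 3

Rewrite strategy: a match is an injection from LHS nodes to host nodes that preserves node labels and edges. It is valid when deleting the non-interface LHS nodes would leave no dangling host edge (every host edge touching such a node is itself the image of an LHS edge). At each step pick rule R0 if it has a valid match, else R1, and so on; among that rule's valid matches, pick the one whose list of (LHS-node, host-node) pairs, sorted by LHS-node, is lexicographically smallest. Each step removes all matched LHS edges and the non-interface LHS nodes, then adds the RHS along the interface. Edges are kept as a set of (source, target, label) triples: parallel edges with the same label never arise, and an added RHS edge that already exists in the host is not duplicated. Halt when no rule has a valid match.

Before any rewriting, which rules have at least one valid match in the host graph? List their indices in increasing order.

R0: no valid match — LHS pattern not found
R1: no valid match — LHS pattern not found
R2: 18 valid matches — {0↦5, 1↦1, 2↦4}, {0↦5, 1↦1, 2↦6}, {0↦5, 1↦1, 2↦8} (+15 more)
R3: no valid match — LHS pattern not found

Answer: [R2]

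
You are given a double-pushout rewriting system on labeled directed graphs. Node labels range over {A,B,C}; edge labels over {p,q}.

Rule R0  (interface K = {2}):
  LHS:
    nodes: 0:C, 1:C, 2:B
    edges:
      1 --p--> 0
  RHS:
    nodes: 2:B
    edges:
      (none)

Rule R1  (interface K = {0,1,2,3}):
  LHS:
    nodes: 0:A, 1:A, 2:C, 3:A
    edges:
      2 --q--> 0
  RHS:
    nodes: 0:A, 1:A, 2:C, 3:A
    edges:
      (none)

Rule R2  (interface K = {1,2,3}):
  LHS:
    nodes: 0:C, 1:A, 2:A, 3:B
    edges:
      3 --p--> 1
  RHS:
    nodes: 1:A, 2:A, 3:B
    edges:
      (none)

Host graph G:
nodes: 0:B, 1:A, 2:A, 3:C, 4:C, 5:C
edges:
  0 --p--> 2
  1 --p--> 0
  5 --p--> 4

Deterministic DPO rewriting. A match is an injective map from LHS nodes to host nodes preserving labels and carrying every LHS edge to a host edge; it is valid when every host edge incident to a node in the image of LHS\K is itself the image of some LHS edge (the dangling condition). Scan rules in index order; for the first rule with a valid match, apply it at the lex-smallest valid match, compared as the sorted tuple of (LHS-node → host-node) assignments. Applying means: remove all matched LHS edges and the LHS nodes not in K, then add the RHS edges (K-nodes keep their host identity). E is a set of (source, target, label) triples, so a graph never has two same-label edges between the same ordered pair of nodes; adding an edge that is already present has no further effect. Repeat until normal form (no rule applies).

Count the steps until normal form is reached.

Answer: 2

Rewrite trace:
start.  V:6 E:3  edges: 0-p->2 1-p->0 5-p->4
1. fire R0 via {0↦4, 1↦5, 2↦0}  →  V:4 E:2  edges: 0-p->2 1-p->0
2. fire R2 via {0↦3, 1↦2, 2↦1, 3↦0}  →  V:3 E:1  edges: 1-p->0
halt: no rule applies after step 2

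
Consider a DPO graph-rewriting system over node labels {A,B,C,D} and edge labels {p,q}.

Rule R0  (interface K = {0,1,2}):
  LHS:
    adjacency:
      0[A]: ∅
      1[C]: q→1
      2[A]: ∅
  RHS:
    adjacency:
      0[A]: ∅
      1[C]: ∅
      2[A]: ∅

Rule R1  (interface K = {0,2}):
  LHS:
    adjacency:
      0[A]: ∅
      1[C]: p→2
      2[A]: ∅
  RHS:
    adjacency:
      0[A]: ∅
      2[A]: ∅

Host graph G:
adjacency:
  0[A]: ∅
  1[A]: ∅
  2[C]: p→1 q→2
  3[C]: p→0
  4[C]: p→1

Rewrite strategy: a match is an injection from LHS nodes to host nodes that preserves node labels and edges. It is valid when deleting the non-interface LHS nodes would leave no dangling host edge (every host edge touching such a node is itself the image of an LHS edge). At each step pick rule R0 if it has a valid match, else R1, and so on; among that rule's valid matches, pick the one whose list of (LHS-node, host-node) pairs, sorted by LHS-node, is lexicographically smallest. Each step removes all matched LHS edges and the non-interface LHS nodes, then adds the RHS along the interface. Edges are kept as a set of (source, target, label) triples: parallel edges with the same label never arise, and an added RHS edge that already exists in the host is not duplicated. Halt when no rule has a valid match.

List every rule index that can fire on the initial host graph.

R0: 2 valid matches — {0↦0, 1↦2, 2↦1}, {0↦1, 1↦2, 2↦0}
R1: 2 valid matches — {0↦0, 1↦4, 2↦1}, {0↦1, 1↦3, 2↦0}

Answer: [R0,R1]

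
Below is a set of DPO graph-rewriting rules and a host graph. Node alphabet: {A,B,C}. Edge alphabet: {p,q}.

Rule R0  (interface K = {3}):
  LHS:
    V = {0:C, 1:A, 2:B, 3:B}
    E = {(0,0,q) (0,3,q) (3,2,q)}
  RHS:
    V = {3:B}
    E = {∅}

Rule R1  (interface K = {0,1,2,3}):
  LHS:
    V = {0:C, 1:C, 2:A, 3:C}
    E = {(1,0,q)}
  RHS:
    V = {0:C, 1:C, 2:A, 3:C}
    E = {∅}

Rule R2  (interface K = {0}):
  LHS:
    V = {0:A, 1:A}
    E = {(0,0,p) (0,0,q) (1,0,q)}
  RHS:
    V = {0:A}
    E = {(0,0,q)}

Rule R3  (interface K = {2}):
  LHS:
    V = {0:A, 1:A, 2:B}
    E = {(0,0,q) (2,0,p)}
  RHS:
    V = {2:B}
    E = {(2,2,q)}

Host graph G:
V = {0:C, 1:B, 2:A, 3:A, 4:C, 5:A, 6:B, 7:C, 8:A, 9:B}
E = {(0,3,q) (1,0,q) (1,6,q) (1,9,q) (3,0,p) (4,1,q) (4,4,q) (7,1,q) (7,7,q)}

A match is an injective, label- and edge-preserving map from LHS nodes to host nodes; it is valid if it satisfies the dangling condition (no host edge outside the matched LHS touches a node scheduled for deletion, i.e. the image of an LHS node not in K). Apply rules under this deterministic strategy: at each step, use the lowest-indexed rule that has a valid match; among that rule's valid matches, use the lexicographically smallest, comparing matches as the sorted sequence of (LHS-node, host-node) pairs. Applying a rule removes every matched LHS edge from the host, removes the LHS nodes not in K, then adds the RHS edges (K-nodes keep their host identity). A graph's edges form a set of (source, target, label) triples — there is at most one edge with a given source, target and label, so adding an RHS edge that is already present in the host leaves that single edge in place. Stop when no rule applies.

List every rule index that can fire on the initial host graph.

Answer: [R0]

Rewrite trace:
R0: 12 valid matches — {0↦4, 1↦2, 2↦6, 3↦1}, {0↦4, 1↦2, 2↦9, 3↦1}, {0↦4, 1↦5, 2↦6, 3↦1} (+9 more)
R1: no valid match — LHS pattern not found
R2: no valid match — LHS pattern not found
R3: no valid match — LHS pattern not found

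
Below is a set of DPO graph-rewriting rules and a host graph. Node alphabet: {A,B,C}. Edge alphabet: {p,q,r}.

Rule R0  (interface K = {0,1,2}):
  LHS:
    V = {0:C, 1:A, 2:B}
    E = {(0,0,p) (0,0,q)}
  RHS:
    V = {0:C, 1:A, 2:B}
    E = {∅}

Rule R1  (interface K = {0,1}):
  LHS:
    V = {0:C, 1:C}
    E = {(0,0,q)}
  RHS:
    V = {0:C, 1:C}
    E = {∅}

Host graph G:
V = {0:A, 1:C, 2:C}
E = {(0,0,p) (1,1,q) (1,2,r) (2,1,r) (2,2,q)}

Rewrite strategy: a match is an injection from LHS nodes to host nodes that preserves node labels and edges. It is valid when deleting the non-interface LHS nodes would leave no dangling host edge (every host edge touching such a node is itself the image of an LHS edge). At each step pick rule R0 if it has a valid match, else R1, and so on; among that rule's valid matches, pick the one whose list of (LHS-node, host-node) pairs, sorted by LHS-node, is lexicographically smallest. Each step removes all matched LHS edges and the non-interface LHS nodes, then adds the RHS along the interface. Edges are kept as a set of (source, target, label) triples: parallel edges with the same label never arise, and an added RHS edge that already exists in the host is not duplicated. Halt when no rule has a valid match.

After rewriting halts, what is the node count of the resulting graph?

initial: |V|=3 |E|=5  E = 0-p->0 1-q->1 1-r->2 2-r->1 2-q->2
step 1: apply R1 at {0↦1, 1↦2}  → |V|=3 |E|=4  E = 0-p->0 1-r->2 2-r->1 2-q->2
step 2: apply R1 at {0↦2, 1↦1}  → |V|=3 |E|=3  E = 0-p->0 1-r->2 2-r->1
normal form: no rule applies after step 2
NF nodes: {0:A, 1:C, 2:C}

Answer: 3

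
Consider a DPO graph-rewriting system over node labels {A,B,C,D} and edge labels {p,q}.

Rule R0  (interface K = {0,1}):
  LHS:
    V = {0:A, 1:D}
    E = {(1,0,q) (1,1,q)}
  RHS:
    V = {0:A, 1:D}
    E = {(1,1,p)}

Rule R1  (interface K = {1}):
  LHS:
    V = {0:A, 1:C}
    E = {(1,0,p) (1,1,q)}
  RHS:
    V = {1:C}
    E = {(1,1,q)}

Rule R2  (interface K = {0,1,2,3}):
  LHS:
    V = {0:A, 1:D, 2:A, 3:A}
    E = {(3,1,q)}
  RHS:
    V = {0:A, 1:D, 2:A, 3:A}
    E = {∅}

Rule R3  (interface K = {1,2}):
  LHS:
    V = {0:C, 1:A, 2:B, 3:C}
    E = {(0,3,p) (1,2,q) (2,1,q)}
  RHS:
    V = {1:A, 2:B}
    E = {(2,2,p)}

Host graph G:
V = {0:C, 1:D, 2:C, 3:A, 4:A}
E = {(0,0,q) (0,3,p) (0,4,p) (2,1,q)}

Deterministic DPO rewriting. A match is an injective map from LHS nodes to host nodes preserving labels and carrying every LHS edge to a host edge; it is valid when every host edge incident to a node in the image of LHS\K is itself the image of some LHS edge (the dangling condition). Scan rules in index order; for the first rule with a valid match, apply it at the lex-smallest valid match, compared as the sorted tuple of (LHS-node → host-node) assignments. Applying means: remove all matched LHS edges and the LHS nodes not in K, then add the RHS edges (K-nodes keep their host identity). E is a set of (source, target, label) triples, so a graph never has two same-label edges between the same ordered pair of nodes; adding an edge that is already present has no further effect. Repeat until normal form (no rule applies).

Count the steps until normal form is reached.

initial: |V|=5 |E|=4  E = 0-q->0 0-p->3 0-p->4 2-q->1
step 1: apply R1 at {0↦3, 1↦0}  → |V|=4 |E|=3  E = 0-q->0 0-p->4 2-q->1
step 2: apply R1 at {0↦4, 1↦0}  → |V|=3 |E|=2  E = 0-q->0 2-q->1
final graph: no rule applies after step 2

Answer: 2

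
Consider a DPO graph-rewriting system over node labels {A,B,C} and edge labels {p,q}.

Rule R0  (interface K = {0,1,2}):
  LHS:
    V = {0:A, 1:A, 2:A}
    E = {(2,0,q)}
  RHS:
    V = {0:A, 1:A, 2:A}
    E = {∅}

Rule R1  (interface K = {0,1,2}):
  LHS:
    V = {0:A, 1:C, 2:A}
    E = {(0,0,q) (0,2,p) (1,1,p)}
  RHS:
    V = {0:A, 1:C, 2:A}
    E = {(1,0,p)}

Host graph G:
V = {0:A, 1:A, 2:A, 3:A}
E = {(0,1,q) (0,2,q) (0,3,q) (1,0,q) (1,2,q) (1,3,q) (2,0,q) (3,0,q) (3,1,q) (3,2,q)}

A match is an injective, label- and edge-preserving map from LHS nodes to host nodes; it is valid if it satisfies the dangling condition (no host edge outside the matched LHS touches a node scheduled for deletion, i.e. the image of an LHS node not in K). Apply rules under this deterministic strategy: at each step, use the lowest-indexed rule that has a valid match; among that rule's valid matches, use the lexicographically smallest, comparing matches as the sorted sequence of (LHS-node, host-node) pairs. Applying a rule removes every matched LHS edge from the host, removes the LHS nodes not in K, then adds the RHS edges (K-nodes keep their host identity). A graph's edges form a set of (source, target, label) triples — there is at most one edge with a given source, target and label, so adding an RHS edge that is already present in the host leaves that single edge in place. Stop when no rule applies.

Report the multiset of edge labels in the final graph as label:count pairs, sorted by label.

Answer: (no edges)

Rewrite trace:
initial: |V|=4 |E|=10  E = 0-q->1 0-q->2 0-q->3 1-q->0 1-q->2 1-q->3 2-q->0 3-q->0 3-q->1 3-q->2
step 1: apply R0 at {0↦0, 1↦1, 2↦2}  → |V|=4 |E|=9  E = 0-q->1 0-q->2 0-q->3 1-q->0 1-q->2 1-q->3 3-q->0 3-q->1 3-q->2
step 2: apply R0 at {0↦0, 1↦1, 2↦3}  → |V|=4 |E|=8  E = 0-q->1 0-q->2 0-q->3 1-q->0 1-q->2 1-q->3 3-q->1 3-q->2
step 3: apply R0 at {0↦0, 1↦2, 2↦1}  → |V|=4 |E|=7  E = 0-q->1 0-q->2 0-q->3 1-q->2 1-q->3 3-q->1 3-q->2
step 4: apply R0 at {0↦1, 1↦0, 2↦3}  → |V|=4 |E|=6  E = 0-q->1 0-q->2 0-q->3 1-q->2 1-q->3 3-q->2
step 5: apply R0 at {0↦1, 1↦2, 2↦0}  → |V|=4 |E|=5  E = 0-q->2 0-q->3 1-q->2 1-q->3 3-q->2
step 6: apply R0 at {0↦2, 1↦0, 2↦1}  → |V|=4 |E|=4  E = 0-q->2 0-q->3 1-q->3 3-q->2
step 7: apply R0 at {0↦2, 1↦0, 2↦3}  → |V|=4 |E|=3  E = 0-q->2 0-q->3 1-q->3
step 8: apply R0 at {0↦2, 1↦1, 2↦0}  → |V|=4 |E|=2  E = 0-q->3 1-q->3
step 9: apply R0 at {0↦3, 1↦0, 2↦1}  → |V|=4 |E|=1  E = 0-q->3
step 10: apply R0 at {0↦3, 1↦1, 2↦0}  → |V|=4 |E|=0  E = ∅
normal form: no rule applies after step 10
NF edges: []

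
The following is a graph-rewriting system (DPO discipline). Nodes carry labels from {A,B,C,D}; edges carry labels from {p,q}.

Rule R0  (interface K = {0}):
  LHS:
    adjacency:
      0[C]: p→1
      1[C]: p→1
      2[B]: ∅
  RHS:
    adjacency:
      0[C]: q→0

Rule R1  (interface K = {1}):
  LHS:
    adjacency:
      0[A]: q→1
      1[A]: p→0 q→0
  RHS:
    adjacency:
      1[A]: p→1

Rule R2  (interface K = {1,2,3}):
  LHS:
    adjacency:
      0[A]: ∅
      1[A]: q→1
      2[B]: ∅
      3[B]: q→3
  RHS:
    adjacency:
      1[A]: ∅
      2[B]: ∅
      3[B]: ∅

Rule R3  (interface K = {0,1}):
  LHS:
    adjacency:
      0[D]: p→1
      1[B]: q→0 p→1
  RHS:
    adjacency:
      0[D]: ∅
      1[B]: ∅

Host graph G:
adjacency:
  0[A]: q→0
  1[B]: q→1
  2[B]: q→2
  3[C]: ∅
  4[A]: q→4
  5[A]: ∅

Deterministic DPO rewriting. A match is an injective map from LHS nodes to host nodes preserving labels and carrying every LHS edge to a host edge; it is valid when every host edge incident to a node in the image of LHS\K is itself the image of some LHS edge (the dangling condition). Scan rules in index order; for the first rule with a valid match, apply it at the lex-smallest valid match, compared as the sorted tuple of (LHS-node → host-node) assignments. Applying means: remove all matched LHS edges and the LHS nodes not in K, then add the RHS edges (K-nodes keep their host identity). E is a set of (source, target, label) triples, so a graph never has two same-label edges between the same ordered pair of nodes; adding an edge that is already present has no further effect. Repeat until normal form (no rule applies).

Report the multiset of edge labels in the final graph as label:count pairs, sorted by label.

start.  V:6 E:4  edges: 0-q->0 1-q->1 2-q->2 4-q->4
1. fire R2 via {0↦5, 1↦0, 2↦1, 3↦2}  →  V:5 E:2  edges: 1-q->1 4-q->4
2. fire R2 via {0↦0, 1↦4, 2↦2, 3↦1}  →  V:4 E:0  edges: ∅
halt: no rule applies after step 2
NF edges: []

Answer: (no edges)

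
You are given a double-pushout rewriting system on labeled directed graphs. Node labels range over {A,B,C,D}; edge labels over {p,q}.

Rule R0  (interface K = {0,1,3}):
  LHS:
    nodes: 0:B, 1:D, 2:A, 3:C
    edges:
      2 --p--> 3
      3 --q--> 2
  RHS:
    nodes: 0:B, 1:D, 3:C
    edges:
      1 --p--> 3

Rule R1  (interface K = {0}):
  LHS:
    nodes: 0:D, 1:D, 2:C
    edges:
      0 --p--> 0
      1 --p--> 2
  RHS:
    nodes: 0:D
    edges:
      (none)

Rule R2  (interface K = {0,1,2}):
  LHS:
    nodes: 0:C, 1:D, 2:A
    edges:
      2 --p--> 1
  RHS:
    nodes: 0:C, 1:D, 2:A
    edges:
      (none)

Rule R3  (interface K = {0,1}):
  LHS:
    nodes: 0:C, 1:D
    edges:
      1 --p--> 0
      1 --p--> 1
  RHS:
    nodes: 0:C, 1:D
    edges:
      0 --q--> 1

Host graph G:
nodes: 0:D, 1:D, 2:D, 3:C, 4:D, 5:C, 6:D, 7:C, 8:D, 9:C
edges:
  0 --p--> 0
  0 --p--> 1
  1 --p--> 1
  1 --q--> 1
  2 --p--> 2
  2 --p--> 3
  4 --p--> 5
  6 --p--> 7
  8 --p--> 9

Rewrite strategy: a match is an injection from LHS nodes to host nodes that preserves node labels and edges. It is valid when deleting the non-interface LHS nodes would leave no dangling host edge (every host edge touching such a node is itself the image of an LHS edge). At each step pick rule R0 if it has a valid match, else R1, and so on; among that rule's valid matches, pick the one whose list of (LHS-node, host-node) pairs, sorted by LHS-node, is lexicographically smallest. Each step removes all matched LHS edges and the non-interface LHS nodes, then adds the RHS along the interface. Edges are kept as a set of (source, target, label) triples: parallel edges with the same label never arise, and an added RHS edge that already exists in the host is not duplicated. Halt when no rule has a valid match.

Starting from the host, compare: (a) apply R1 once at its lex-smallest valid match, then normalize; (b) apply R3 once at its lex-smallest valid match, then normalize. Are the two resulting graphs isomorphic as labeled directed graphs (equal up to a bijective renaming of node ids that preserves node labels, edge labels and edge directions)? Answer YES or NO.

branch R1-first: apply at {0↦0, 1↦4, 2↦5} → |E|=7, then 2 more step(s) → NF |V|=4 |E|=3 V={0:D, 1:D, 2:D, 3:C} E=0-p->1 1-q->1 2-p->3
branch R3-first: apply at {0↦3, 1↦2} → |E|=8, then 2 more step(s) → NF |V|=6 |E|=4 V={0:D, 1:D, 2:D, 3:C, 8:D, 9:C} E=0-p->1 1-q->1 3-q->2 8-p->9
graphs not isomorphic

Answer: NO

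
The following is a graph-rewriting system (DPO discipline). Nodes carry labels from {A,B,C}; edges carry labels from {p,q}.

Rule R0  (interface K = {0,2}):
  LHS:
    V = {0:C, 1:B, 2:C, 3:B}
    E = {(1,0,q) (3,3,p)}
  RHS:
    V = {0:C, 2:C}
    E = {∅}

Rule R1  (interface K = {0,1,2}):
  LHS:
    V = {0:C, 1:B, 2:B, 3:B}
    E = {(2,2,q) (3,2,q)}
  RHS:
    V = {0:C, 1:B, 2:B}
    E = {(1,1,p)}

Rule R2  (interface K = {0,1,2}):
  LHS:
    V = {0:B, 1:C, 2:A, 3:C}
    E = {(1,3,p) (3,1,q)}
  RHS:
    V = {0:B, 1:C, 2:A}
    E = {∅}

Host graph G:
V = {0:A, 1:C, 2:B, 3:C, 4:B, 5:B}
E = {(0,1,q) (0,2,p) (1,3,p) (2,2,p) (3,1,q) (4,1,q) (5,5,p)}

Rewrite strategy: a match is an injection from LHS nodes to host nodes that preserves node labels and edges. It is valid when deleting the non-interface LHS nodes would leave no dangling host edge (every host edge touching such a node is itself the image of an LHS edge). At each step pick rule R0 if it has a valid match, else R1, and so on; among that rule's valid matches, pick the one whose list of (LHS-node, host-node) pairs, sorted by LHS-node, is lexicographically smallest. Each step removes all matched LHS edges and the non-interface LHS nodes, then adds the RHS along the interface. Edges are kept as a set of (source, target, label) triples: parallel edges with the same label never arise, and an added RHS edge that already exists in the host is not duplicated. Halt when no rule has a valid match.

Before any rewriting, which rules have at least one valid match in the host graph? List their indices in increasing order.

R0: 1 valid match — {0↦1, 1↦4, 2↦3, 3↦5}
R1: no valid match — LHS pattern not found
R2: 3 valid matches — {0↦2, 1↦1, 2↦0, 3↦3}, {0↦4, 1↦1, 2↦0, 3↦3}, {0↦5, 1↦1, 2↦0, 3↦3}

Answer: [R0,R2]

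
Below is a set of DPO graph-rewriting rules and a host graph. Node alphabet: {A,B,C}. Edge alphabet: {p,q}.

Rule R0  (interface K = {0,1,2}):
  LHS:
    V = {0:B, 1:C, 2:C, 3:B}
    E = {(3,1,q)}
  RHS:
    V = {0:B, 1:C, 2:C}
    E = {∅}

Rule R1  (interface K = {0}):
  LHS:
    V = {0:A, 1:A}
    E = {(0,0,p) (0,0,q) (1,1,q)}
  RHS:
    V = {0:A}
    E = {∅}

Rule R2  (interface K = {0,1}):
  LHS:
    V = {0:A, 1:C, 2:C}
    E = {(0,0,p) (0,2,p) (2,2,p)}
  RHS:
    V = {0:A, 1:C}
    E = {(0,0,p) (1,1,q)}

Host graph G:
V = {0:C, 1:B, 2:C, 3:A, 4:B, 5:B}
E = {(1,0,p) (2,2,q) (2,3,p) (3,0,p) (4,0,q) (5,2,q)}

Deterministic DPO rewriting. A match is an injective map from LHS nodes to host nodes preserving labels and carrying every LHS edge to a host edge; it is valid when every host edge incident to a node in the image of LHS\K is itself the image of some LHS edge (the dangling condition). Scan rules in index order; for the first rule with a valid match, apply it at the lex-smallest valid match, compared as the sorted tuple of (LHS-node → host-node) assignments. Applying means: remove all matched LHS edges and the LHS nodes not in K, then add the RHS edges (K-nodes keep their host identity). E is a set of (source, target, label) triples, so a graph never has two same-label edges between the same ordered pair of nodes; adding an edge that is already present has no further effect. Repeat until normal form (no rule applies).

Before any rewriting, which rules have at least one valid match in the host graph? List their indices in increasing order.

R0: 4 valid matches — {0↦1, 1↦0, 2↦2, 3↦4}, {0↦1, 1↦2, 2↦0, 3↦5}, {0↦4, 1↦2, 2↦0, 3↦5} (+1 more)
R1: no valid match — LHS pattern not found
R2: no valid match — LHS pattern not found

Answer: [R0]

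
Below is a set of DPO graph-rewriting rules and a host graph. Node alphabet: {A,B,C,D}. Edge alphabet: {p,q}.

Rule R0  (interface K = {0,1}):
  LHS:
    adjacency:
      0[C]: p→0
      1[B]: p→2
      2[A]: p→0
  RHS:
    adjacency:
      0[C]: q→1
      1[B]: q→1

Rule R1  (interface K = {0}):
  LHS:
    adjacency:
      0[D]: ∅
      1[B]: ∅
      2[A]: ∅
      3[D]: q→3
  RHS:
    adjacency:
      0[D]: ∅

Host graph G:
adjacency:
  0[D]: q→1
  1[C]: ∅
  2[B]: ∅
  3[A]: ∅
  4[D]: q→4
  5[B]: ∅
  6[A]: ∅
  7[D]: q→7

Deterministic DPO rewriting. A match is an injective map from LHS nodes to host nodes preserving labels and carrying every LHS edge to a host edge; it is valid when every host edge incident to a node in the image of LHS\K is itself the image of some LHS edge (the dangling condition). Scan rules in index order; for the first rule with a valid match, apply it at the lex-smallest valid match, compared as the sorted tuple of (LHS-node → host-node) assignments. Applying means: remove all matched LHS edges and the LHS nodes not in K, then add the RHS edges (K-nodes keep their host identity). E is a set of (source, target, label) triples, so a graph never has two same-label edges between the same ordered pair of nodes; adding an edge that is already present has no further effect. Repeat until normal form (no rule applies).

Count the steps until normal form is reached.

Answer: 2

Steps:
initial: |V|=8 |E|=3  E = 0-q->1 4-q->4 7-q->7
step 1: apply R1 at {0↦0, 1↦2, 2↦3, 3↦4}  → |V|=5 |E|=2  E = 0-q->1 7-q->7
step 2: apply R1 at {0↦0, 1↦5, 2↦6, 3↦7}  → |V|=2 |E|=1  E = 0-q->1
final graph: no rule applies after step 2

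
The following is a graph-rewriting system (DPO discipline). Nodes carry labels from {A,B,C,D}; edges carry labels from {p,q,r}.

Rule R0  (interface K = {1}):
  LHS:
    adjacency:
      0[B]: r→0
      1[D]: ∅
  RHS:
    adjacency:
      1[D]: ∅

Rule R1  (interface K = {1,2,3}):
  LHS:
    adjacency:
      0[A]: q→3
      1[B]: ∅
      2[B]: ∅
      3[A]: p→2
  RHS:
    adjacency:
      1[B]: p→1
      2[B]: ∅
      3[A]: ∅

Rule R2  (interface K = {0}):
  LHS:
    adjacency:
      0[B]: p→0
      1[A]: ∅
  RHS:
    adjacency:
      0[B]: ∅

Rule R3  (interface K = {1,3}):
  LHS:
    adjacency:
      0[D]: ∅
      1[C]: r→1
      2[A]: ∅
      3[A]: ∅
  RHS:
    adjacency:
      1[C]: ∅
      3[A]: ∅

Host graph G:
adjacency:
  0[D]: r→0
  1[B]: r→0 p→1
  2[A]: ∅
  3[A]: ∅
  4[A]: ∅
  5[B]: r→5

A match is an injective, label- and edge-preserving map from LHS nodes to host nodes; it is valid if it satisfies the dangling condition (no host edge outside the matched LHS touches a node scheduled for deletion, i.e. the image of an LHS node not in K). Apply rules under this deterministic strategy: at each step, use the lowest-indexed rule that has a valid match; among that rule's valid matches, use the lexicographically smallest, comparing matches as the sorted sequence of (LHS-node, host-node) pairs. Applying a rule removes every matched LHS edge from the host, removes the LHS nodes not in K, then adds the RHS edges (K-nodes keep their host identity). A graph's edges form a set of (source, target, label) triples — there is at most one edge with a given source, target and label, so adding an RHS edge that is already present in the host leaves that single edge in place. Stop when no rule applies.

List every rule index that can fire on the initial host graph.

Answer: [R0,R2]

Rewrite trace:
R0: 1 valid match — {0↦5, 1↦0}
R1: no valid match — LHS pattern not found
R2: 3 valid matches — {0↦1, 1↦2}, {0↦1, 1↦3}, {0↦1, 1↦4}
R3: no valid match — LHS pattern not found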